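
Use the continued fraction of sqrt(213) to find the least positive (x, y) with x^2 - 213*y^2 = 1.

(x, y) = (194399, 13320)

First expand sqrt(213) as a continued fraction. With x_i = (sqrt(213) + m_i)/d_i and (m_0, d_0) = (0, 1): a_0 = floor(sqrt(213)) = 14, since 14^2 = 196 <= 213 < 225 = 15^2.
Iterate m_{i+1} = d_i*a_i - m_i, d_{i+1} = (213 - m_{i+1}^2)/d_i, a_{i+1} = floor((a_0 + m_{i+1})/d_{i+1}):
  m_1 = 1*14 - 0 = 14, d_1 = (213 - 14^2)/1 = 17/1 = 17, a_1 = floor((14 + 14)/17) = 1.
  m_2 = 17*1 - 14 = 3, d_2 = (213 - 3^2)/17 = 204/17 = 12, a_2 = floor((14 + 3)/12) = 1.
  m_3 = 12*1 - 3 = 9, d_3 = (213 - 9^2)/12 = 132/12 = 11, a_3 = floor((14 + 9)/11) = 2.
  m_4 = 11*2 - 9 = 13, d_4 = (213 - 13^2)/11 = 44/11 = 4, a_4 = floor((14 + 13)/4) = 6.
  m_5 = 4*6 - 13 = 11, d_5 = (213 - 11^2)/4 = 92/4 = 23, a_5 = floor((14 + 11)/23) = 1.
  m_6 = 23*1 - 11 = 12, d_6 = (213 - 12^2)/23 = 69/23 = 3, a_6 = floor((14 + 12)/3) = 8.
  m_7 = 3*8 - 12 = 12, d_7 = (213 - 12^2)/3 = 69/3 = 23, a_7 = floor((14 + 12)/23) = 1.
  m_8 = 23*1 - 12 = 11, d_8 = (213 - 11^2)/23 = 92/23 = 4, a_8 = floor((14 + 11)/4) = 6.
  m_9 = 4*6 - 11 = 13, d_9 = (213 - 13^2)/4 = 44/4 = 11, a_9 = floor((14 + 13)/11) = 2.
  m_10 = 11*2 - 13 = 9, d_10 = (213 - 9^2)/11 = 132/11 = 12, a_10 = floor((14 + 9)/12) = 1.
  m_11 = 12*1 - 9 = 3, d_11 = (213 - 3^2)/12 = 204/12 = 17, a_11 = floor((14 + 3)/17) = 1.
  m_12 = 17*1 - 3 = 14, d_12 = (213 - 14^2)/17 = 17/17 = 1, a_12 = floor((14 + 14)/1) = 28.
  m_13 = 1*28 - 14 = 14, d_13 = (213 - 14^2)/1 = 17/1 = 17: (m_13, d_13) = (m_1, d_1) = (14, 17), so from here the quotients repeat a_1, ..., a_12; the period length is 12.
So sqrt(213) = [14; (1, 1, 2, 6, 1, 8, 1, 6, 2, 1, 1, 28)] with period length k = 12.
k is even, so the fundamental solution of x^2 - 213y^2 = 1 is (p_{k-1}, q_{k-1}) = (p_11, q_11); compute convergents through index 11.
Convergents (p_i = a_i*p_{i-1} + p_{i-2}, q_i = a_i*q_{i-1} + q_{i-2} with p_{-2}=0, p_{-1}=1, q_{-2}=1, q_{-1}=0):
  i=0: a_0=14, p_0 = 14*1 + 0 = 14, q_0 = 14*0 + 1 = 1.
  i=1: a_1=1, p_1 = 1*14 + 1 = 15, q_1 = 1*1 + 0 = 1.
  i=2: a_2=1, p_2 = 1*15 + 14 = 29, q_2 = 1*1 + 1 = 2.
  i=3: a_3=2, p_3 = 2*29 + 15 = 73, q_3 = 2*2 + 1 = 5.
  i=4: a_4=6, p_4 = 6*73 + 29 = 467, q_4 = 6*5 + 2 = 32.
  i=5: a_5=1, p_5 = 1*467 + 73 = 540, q_5 = 1*32 + 5 = 37.
  i=6: a_6=8, p_6 = 8*540 + 467 = 4787, q_6 = 8*37 + 32 = 328.
  i=7: a_7=1, p_7 = 1*4787 + 540 = 5327, q_7 = 1*328 + 37 = 365.
  i=8: a_8=6, p_8 = 6*5327 + 4787 = 36749, q_8 = 6*365 + 328 = 2518.
  i=9: a_9=2, p_9 = 2*36749 + 5327 = 78825, q_9 = 2*2518 + 365 = 5401.
  i=10: a_10=1, p_10 = 1*78825 + 36749 = 115574, q_10 = 1*5401 + 2518 = 7919.
  i=11: a_11=1, p_11 = 1*115574 + 78825 = 194399, q_11 = 1*7919 + 5401 = 13320.
Check: 194399^2 - 213*13320^2 = 37790971201 - 37790971200 = 1, so (x, y) = (194399, 13320) solves the equation, and by the theorem it is the least positive solution.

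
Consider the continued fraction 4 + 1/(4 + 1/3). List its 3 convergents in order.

4/1, 17/4, 55/13

Using the convergent recurrence p_i = a_i*p_{i-1} + p_{i-2}, q_i = a_i*q_{i-1} + q_{i-2} with p_{-2}=0, p_{-1}=1, q_{-2}=1, q_{-1}=0:
  i=0: a_0=4, p_0 = 4*1 + 0 = 4, q_0 = 4*0 + 1 = 1.
  i=1: a_1=4, p_1 = 4*4 + 1 = 17, q_1 = 4*1 + 0 = 4.
  i=2: a_2=3, p_2 = 3*17 + 4 = 55, q_2 = 3*4 + 1 = 13.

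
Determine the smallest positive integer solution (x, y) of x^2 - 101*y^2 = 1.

(x, y) = (201, 20)

First expand sqrt(101) as a continued fraction. With x_i = (sqrt(101) + m_i)/d_i and (m_0, d_0) = (0, 1): a_0 = floor(sqrt(101)) = 10, since 10^2 = 100 <= 101 < 121 = 11^2.
Iterate m_{i+1} = d_i*a_i - m_i, d_{i+1} = (101 - m_{i+1}^2)/d_i, a_{i+1} = floor((a_0 + m_{i+1})/d_{i+1}):
  m_1 = 1*10 - 0 = 10, d_1 = (101 - 10^2)/1 = 1/1 = 1, a_1 = floor((10 + 10)/1) = 20.
  m_2 = 1*20 - 10 = 10, d_2 = (101 - 10^2)/1 = 1/1 = 1: (m_2, d_2) = (m_1, d_1) = (10, 1), so from here the quotient a_1 repeats; the period length is 1.
So sqrt(101) = [10; (20)] with period length k = 1.
k is odd, so (p_{k-1}, q_{k-1}) only solves x^2 - 101y^2 = -1 and the fundamental solution of x^2 - 101y^2 = 1 is (p_{2k-1}, q_{2k-1}) = (p_1, q_1); compute convergents through index 1, running through the period twice.
Convergents (p_i = a_i*p_{i-1} + p_{i-2}, q_i = a_i*q_{i-1} + q_{i-2} with p_{-2}=0, p_{-1}=1, q_{-2}=1, q_{-1}=0):
  i=0: a_0=10, p_0 = 10*1 + 0 = 10, q_0 = 10*0 + 1 = 1.
  i=1: a_1=20, p_1 = 20*10 + 1 = 201, q_1 = 20*1 + 0 = 20.
Indeed p_0^2 - 101*q_0^2 = 100 - 101 = -1, not +1.
Check: 201^2 - 101*20^2 = 40401 - 40400 = 1, so (x, y) = (201, 20) solves the equation, and by the theorem it is the least positive solution.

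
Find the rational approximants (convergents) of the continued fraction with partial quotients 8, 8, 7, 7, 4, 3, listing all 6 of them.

8/1, 65/8, 463/57, 3306/407, 13687/1685, 44367/5462

Using the convergent recurrence p_i = a_i*p_{i-1} + p_{i-2}, q_i = a_i*q_{i-1} + q_{i-2} with p_{-2}=0, p_{-1}=1, q_{-2}=1, q_{-1}=0:
  i=0: a_0=8, p_0 = 8*1 + 0 = 8, q_0 = 8*0 + 1 = 1.
  i=1: a_1=8, p_1 = 8*8 + 1 = 65, q_1 = 8*1 + 0 = 8.
  i=2: a_2=7, p_2 = 7*65 + 8 = 463, q_2 = 7*8 + 1 = 57.
  i=3: a_3=7, p_3 = 7*463 + 65 = 3306, q_3 = 7*57 + 8 = 407.
  i=4: a_4=4, p_4 = 4*3306 + 463 = 13687, q_4 = 4*407 + 57 = 1685.
  i=5: a_5=3, p_5 = 3*13687 + 3306 = 44367, q_5 = 3*1685 + 407 = 5462.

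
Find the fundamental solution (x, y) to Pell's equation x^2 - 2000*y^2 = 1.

First expand sqrt(2000) as a continued fraction. With x_i = (sqrt(2000) + m_i)/d_i and (m_0, d_0) = (0, 1): a_0 = floor(sqrt(2000)) = 44, since 44^2 = 1936 <= 2000 < 2025 = 45^2.
Iterate m_{i+1} = d_i*a_i - m_i, d_{i+1} = (2000 - m_{i+1}^2)/d_i, a_{i+1} = floor((a_0 + m_{i+1})/d_{i+1}):
  m_1 = 1*44 - 0 = 44, d_1 = (2000 - 44^2)/1 = 64/1 = 64, a_1 = floor((44 + 44)/64) = 1.
  m_2 = 64*1 - 44 = 20, d_2 = (2000 - 20^2)/64 = 1600/64 = 25, a_2 = floor((44 + 20)/25) = 2.
  m_3 = 25*2 - 20 = 30, d_3 = (2000 - 30^2)/25 = 1100/25 = 44, a_3 = floor((44 + 30)/44) = 1.
  m_4 = 44*1 - 30 = 14, d_4 = (2000 - 14^2)/44 = 1804/44 = 41, a_4 = floor((44 + 14)/41) = 1.
  m_5 = 41*1 - 14 = 27, d_5 = (2000 - 27^2)/41 = 1271/41 = 31, a_5 = floor((44 + 27)/31) = 2.
  m_6 = 31*2 - 27 = 35, d_6 = (2000 - 35^2)/31 = 775/31 = 25, a_6 = floor((44 + 35)/25) = 3.
  m_7 = 25*3 - 35 = 40, d_7 = (2000 - 40^2)/25 = 400/25 = 16, a_7 = floor((44 + 40)/16) = 5.
  m_8 = 16*5 - 40 = 40, d_8 = (2000 - 40^2)/16 = 400/16 = 25, a_8 = floor((44 + 40)/25) = 3.
  m_9 = 25*3 - 40 = 35, d_9 = (2000 - 35^2)/25 = 775/25 = 31, a_9 = floor((44 + 35)/31) = 2.
  m_10 = 31*2 - 35 = 27, d_10 = (2000 - 27^2)/31 = 1271/31 = 41, a_10 = floor((44 + 27)/41) = 1.
  m_11 = 41*1 - 27 = 14, d_11 = (2000 - 14^2)/41 = 1804/41 = 44, a_11 = floor((44 + 14)/44) = 1.
  m_12 = 44*1 - 14 = 30, d_12 = (2000 - 30^2)/44 = 1100/44 = 25, a_12 = floor((44 + 30)/25) = 2.
  m_13 = 25*2 - 30 = 20, d_13 = (2000 - 20^2)/25 = 1600/25 = 64, a_13 = floor((44 + 20)/64) = 1.
  m_14 = 64*1 - 20 = 44, d_14 = (2000 - 44^2)/64 = 64/64 = 1, a_14 = floor((44 + 44)/1) = 88.
  m_15 = 1*88 - 44 = 44, d_15 = (2000 - 44^2)/1 = 64/1 = 64: (m_15, d_15) = (m_1, d_1) = (44, 64), so from here the quotients repeat a_1, ..., a_14; the period length is 14.
So sqrt(2000) = [44; (1, 2, 1, 1, 2, 3, 5, 3, 2, 1, 1, 2, 1, 88)] with period length k = 14.
k is even, so the fundamental solution of x^2 - 2000y^2 = 1 is (p_{k-1}, q_{k-1}) = (p_13, q_13); compute convergents through index 13.
Convergents (p_i = a_i*p_{i-1} + p_{i-2}, q_i = a_i*q_{i-1} + q_{i-2} with p_{-2}=0, p_{-1}=1, q_{-2}=1, q_{-1}=0):
  i=0: a_0=44, p_0 = 44*1 + 0 = 44, q_0 = 44*0 + 1 = 1.
  i=1: a_1=1, p_1 = 1*44 + 1 = 45, q_1 = 1*1 + 0 = 1.
  i=2: a_2=2, p_2 = 2*45 + 44 = 134, q_2 = 2*1 + 1 = 3.
  i=3: a_3=1, p_3 = 1*134 + 45 = 179, q_3 = 1*3 + 1 = 4.
  i=4: a_4=1, p_4 = 1*179 + 134 = 313, q_4 = 1*4 + 3 = 7.
  i=5: a_5=2, p_5 = 2*313 + 179 = 805, q_5 = 2*7 + 4 = 18.
  i=6: a_6=3, p_6 = 3*805 + 313 = 2728, q_6 = 3*18 + 7 = 61.
  i=7: a_7=5, p_7 = 5*2728 + 805 = 14445, q_7 = 5*61 + 18 = 323.
  i=8: a_8=3, p_8 = 3*14445 + 2728 = 46063, q_8 = 3*323 + 61 = 1030.
  i=9: a_9=2, p_9 = 2*46063 + 14445 = 106571, q_9 = 2*1030 + 323 = 2383.
  i=10: a_10=1, p_10 = 1*106571 + 46063 = 152634, q_10 = 1*2383 + 1030 = 3413.
  i=11: a_11=1, p_11 = 1*152634 + 106571 = 259205, q_11 = 1*3413 + 2383 = 5796.
  i=12: a_12=2, p_12 = 2*259205 + 152634 = 671044, q_12 = 2*5796 + 3413 = 15005.
  i=13: a_13=1, p_13 = 1*671044 + 259205 = 930249, q_13 = 1*15005 + 5796 = 20801.
Check: 930249^2 - 2000*20801^2 = 865363202001 - 865363202000 = 1, so (x, y) = (930249, 20801) solves the equation, and by the theorem it is the least positive solution.

(x, y) = (930249, 20801)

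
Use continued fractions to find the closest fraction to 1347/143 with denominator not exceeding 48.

Expand x = 1347/143 as a continued fraction with the Euclidean algorithm:
  1347 = 9*143 + 60, so a_0 = 9.
  143 = 2*60 + 23, so a_1 = 2.
  60 = 2*23 + 14, so a_2 = 2.
  23 = 1*14 + 9, so a_3 = 1.
  14 = 1*9 + 5, so a_4 = 1.
  9 = 1*5 + 4, so a_5 = 1.
  5 = 1*4 + 1, so a_6 = 1.
  4 = 4*1 + 0, so a_7 = 4.
so x = [9; 2, 2, 1, 1, 1, 1, 4].
Convergents (p_i = a_i*p_{i-1} + p_{i-2}, q_i = a_i*q_{i-1} + q_{i-2} with p_{-2}=0, p_{-1}=1, q_{-2}=1, q_{-1}=0), until the denominator exceeds 48:
  i=0: a_0=9, p_0 = 9*1 + 0 = 9, q_0 = 9*0 + 1 = 1.
  i=1: a_1=2, p_1 = 2*9 + 1 = 19, q_1 = 2*1 + 0 = 2.
  i=2: a_2=2, p_2 = 2*19 + 9 = 47, q_2 = 2*2 + 1 = 5.
  i=3: a_3=1, p_3 = 1*47 + 19 = 66, q_3 = 1*5 + 2 = 7.
  i=4: a_4=1, p_4 = 1*66 + 47 = 113, q_4 = 1*7 + 5 = 12.
  i=5: a_5=1, p_5 = 1*113 + 66 = 179, q_5 = 1*12 + 7 = 19.
  i=6: a_6=1, p_6 = 1*179 + 113 = 292, q_6 = 1*19 + 12 = 31.
  i=7: a_7=4, p_7 = 4*292 + 179 = 1347, q_7 = 4*31 + 19 = 143.
q_7 = 143 > 48, so the last convergent with denominator <= 48 is p_6/q_6 = 292/31.
The closest fraction with denominator <= 48 is either p_6/q_6 or the intermediate fraction (k*p_6 + p_5)/(k*q_6 + q_5) with the largest k >= 1 whose denominator stays <= 48; these approach x as k grows, and every other convergent or intermediate fraction in range is farther away.
Largest k: floor((48 - q_5)/q_6) = floor((48 - 19)/31) = 0.
Since k = 0, no intermediate fraction beyond p_6/q_6 has denominator <= 48, so the convergent 292/31 is the closest (its error is |1347*31 - 292*143|/(143*31) = 1/4433).

292/31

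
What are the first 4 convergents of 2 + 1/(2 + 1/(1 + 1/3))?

2/1, 5/2, 7/3, 26/11

Using the convergent recurrence p_i = a_i*p_{i-1} + p_{i-2}, q_i = a_i*q_{i-1} + q_{i-2} with p_{-2}=0, p_{-1}=1, q_{-2}=1, q_{-1}=0:
  i=0: a_0=2, p_0 = 2*1 + 0 = 2, q_0 = 2*0 + 1 = 1.
  i=1: a_1=2, p_1 = 2*2 + 1 = 5, q_1 = 2*1 + 0 = 2.
  i=2: a_2=1, p_2 = 1*5 + 2 = 7, q_2 = 1*2 + 1 = 3.
  i=3: a_3=3, p_3 = 3*7 + 5 = 26, q_3 = 3*3 + 2 = 11.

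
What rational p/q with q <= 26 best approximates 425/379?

28/25

Expand x = 425/379 as a continued fraction with the Euclidean algorithm:
  425 = 1*379 + 46, so a_0 = 1.
  379 = 8*46 + 11, so a_1 = 8.
  46 = 4*11 + 2, so a_2 = 4.
  11 = 5*2 + 1, so a_3 = 5.
  2 = 2*1 + 0, so a_4 = 2.
so x = [1; 8, 4, 5, 2].
Convergents (p_i = a_i*p_{i-1} + p_{i-2}, q_i = a_i*q_{i-1} + q_{i-2} with p_{-2}=0, p_{-1}=1, q_{-2}=1, q_{-1}=0), until the denominator exceeds 26:
  i=0: a_0=1, p_0 = 1*1 + 0 = 1, q_0 = 1*0 + 1 = 1.
  i=1: a_1=8, p_1 = 8*1 + 1 = 9, q_1 = 8*1 + 0 = 8.
  i=2: a_2=4, p_2 = 4*9 + 1 = 37, q_2 = 4*8 + 1 = 33.
q_2 = 33 > 26, so the last convergent with denominator <= 26 is p_1/q_1 = 9/8.
The closest fraction with denominator <= 26 is either p_1/q_1 or the intermediate fraction (k*p_1 + p_0)/(k*q_1 + q_0) with the largest k >= 1 whose denominator stays <= 26; these approach x as k grows, and every other convergent or intermediate fraction in range is farther away.
Largest k: floor((26 - q_0)/q_1) = floor((26 - 1)/8) = 3.
That gives (3*9 + 1)/(3*8 + 1) = 28/25.
Compare the errors: |x - 9/8| = |425*8 - 9*379|/(379*8) = 11/3032, and |x - 28/25| = |425*25 - 28*379|/(379*25) = 13/9475.
Cross-multiplying, 13*3032 = 39416 < 104225 = 11*9475, so 13/9475 is smaller: the intermediate fraction 28/25 is closer to x than 9/8.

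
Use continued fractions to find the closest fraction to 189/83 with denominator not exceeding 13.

25/11

Expand x = 189/83 as a continued fraction with the Euclidean algorithm:
  189 = 2*83 + 23, so a_0 = 2.
  83 = 3*23 + 14, so a_1 = 3.
  23 = 1*14 + 9, so a_2 = 1.
  14 = 1*9 + 5, so a_3 = 1.
  9 = 1*5 + 4, so a_4 = 1.
  5 = 1*4 + 1, so a_5 = 1.
  4 = 4*1 + 0, so a_6 = 4.
so x = [2; 3, 1, 1, 1, 1, 4].
Convergents (p_i = a_i*p_{i-1} + p_{i-2}, q_i = a_i*q_{i-1} + q_{i-2} with p_{-2}=0, p_{-1}=1, q_{-2}=1, q_{-1}=0), until the denominator exceeds 13:
  i=0: a_0=2, p_0 = 2*1 + 0 = 2, q_0 = 2*0 + 1 = 1.
  i=1: a_1=3, p_1 = 3*2 + 1 = 7, q_1 = 3*1 + 0 = 3.
  i=2: a_2=1, p_2 = 1*7 + 2 = 9, q_2 = 1*3 + 1 = 4.
  i=3: a_3=1, p_3 = 1*9 + 7 = 16, q_3 = 1*4 + 3 = 7.
  i=4: a_4=1, p_4 = 1*16 + 9 = 25, q_4 = 1*7 + 4 = 11.
  i=5: a_5=1, p_5 = 1*25 + 16 = 41, q_5 = 1*11 + 7 = 18.
q_5 = 18 > 13, so the last convergent with denominator <= 13 is p_4/q_4 = 25/11.
The closest fraction with denominator <= 13 is either p_4/q_4 or the intermediate fraction (k*p_4 + p_3)/(k*q_4 + q_3) with the largest k >= 1 whose denominator stays <= 13; these approach x as k grows, and every other convergent or intermediate fraction in range is farther away.
Largest k: floor((13 - q_3)/q_4) = floor((13 - 7)/11) = 0.
Since k = 0, no intermediate fraction beyond p_4/q_4 has denominator <= 13, so the convergent 25/11 is the closest (its error is |189*11 - 25*83|/(83*11) = 4/913).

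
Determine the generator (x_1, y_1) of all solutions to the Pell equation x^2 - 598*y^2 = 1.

First expand sqrt(598) as a continued fraction. With x_i = (sqrt(598) + m_i)/d_i and (m_0, d_0) = (0, 1): a_0 = floor(sqrt(598)) = 24, since 24^2 = 576 <= 598 < 625 = 25^2.
Iterate m_{i+1} = d_i*a_i - m_i, d_{i+1} = (598 - m_{i+1}^2)/d_i, a_{i+1} = floor((a_0 + m_{i+1})/d_{i+1}):
  m_1 = 1*24 - 0 = 24, d_1 = (598 - 24^2)/1 = 22/1 = 22, a_1 = floor((24 + 24)/22) = 2.
  m_2 = 22*2 - 24 = 20, d_2 = (598 - 20^2)/22 = 198/22 = 9, a_2 = floor((24 + 20)/9) = 4.
  m_3 = 9*4 - 20 = 16, d_3 = (598 - 16^2)/9 = 342/9 = 38, a_3 = floor((24 + 16)/38) = 1.
  m_4 = 38*1 - 16 = 22, d_4 = (598 - 22^2)/38 = 114/38 = 3, a_4 = floor((24 + 22)/3) = 15.
  m_5 = 3*15 - 22 = 23, d_5 = (598 - 23^2)/3 = 69/3 = 23, a_5 = floor((24 + 23)/23) = 2.
  m_6 = 23*2 - 23 = 23, d_6 = (598 - 23^2)/23 = 69/23 = 3, a_6 = floor((24 + 23)/3) = 15.
  m_7 = 3*15 - 23 = 22, d_7 = (598 - 22^2)/3 = 114/3 = 38, a_7 = floor((24 + 22)/38) = 1.
  m_8 = 38*1 - 22 = 16, d_8 = (598 - 16^2)/38 = 342/38 = 9, a_8 = floor((24 + 16)/9) = 4.
  m_9 = 9*4 - 16 = 20, d_9 = (598 - 20^2)/9 = 198/9 = 22, a_9 = floor((24 + 20)/22) = 2.
  m_10 = 22*2 - 20 = 24, d_10 = (598 - 24^2)/22 = 22/22 = 1, a_10 = floor((24 + 24)/1) = 48.
  m_11 = 1*48 - 24 = 24, d_11 = (598 - 24^2)/1 = 22/1 = 22: (m_11, d_11) = (m_1, d_1) = (24, 22), so from here the quotients repeat a_1, ..., a_10; the period length is 10.
So sqrt(598) = [24; (2, 4, 1, 15, 2, 15, 1, 4, 2, 48)] with period length k = 10.
k is even, so the fundamental solution of x^2 - 598y^2 = 1 is (p_{k-1}, q_{k-1}) = (p_9, q_9); compute convergents through index 9.
Convergents (p_i = a_i*p_{i-1} + p_{i-2}, q_i = a_i*q_{i-1} + q_{i-2} with p_{-2}=0, p_{-1}=1, q_{-2}=1, q_{-1}=0):
  i=0: a_0=24, p_0 = 24*1 + 0 = 24, q_0 = 24*0 + 1 = 1.
  i=1: a_1=2, p_1 = 2*24 + 1 = 49, q_1 = 2*1 + 0 = 2.
  i=2: a_2=4, p_2 = 4*49 + 24 = 220, q_2 = 4*2 + 1 = 9.
  i=3: a_3=1, p_3 = 1*220 + 49 = 269, q_3 = 1*9 + 2 = 11.
  i=4: a_4=15, p_4 = 15*269 + 220 = 4255, q_4 = 15*11 + 9 = 174.
  i=5: a_5=2, p_5 = 2*4255 + 269 = 8779, q_5 = 2*174 + 11 = 359.
  i=6: a_6=15, p_6 = 15*8779 + 4255 = 135940, q_6 = 15*359 + 174 = 5559.
  i=7: a_7=1, p_7 = 1*135940 + 8779 = 144719, q_7 = 1*5559 + 359 = 5918.
  i=8: a_8=4, p_8 = 4*144719 + 135940 = 714816, q_8 = 4*5918 + 5559 = 29231.
  i=9: a_9=2, p_9 = 2*714816 + 144719 = 1574351, q_9 = 2*29231 + 5918 = 64380.
Check: 1574351^2 - 598*64380^2 = 2478581071201 - 2478581071200 = 1, so (x, y) = (1574351, 64380) solves the equation, and by the theorem it is the least positive solution.

(x, y) = (1574351, 64380)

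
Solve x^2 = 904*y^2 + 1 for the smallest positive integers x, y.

(x, y) = (451, 15)

First expand sqrt(904) as a continued fraction. With x_i = (sqrt(904) + m_i)/d_i and (m_0, d_0) = (0, 1): a_0 = floor(sqrt(904)) = 30, since 30^2 = 900 <= 904 < 961 = 31^2.
Iterate m_{i+1} = d_i*a_i - m_i, d_{i+1} = (904 - m_{i+1}^2)/d_i, a_{i+1} = floor((a_0 + m_{i+1})/d_{i+1}):
  m_1 = 1*30 - 0 = 30, d_1 = (904 - 30^2)/1 = 4/1 = 4, a_1 = floor((30 + 30)/4) = 15.
  m_2 = 4*15 - 30 = 30, d_2 = (904 - 30^2)/4 = 4/4 = 1, a_2 = floor((30 + 30)/1) = 60.
  m_3 = 1*60 - 30 = 30, d_3 = (904 - 30^2)/1 = 4/1 = 4: (m_3, d_3) = (m_1, d_1) = (30, 4), so from here the quotients repeat a_1, a_2; the period length is 2.
So sqrt(904) = [30; (15, 60)] with period length k = 2.
k is even, so the fundamental solution of x^2 - 904y^2 = 1 is (p_{k-1}, q_{k-1}) = (p_1, q_1); compute convergents through index 1.
Convergents (p_i = a_i*p_{i-1} + p_{i-2}, q_i = a_i*q_{i-1} + q_{i-2} with p_{-2}=0, p_{-1}=1, q_{-2}=1, q_{-1}=0):
  i=0: a_0=30, p_0 = 30*1 + 0 = 30, q_0 = 30*0 + 1 = 1.
  i=1: a_1=15, p_1 = 15*30 + 1 = 451, q_1 = 15*1 + 0 = 15.
Check: 451^2 - 904*15^2 = 203401 - 203400 = 1, so (x, y) = (451, 15) solves the equation, and by the theorem it is the least positive solution.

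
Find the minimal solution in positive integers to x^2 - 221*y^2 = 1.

First expand sqrt(221) as a continued fraction. With x_i = (sqrt(221) + m_i)/d_i and (m_0, d_0) = (0, 1): a_0 = floor(sqrt(221)) = 14, since 14^2 = 196 <= 221 < 225 = 15^2.
Iterate m_{i+1} = d_i*a_i - m_i, d_{i+1} = (221 - m_{i+1}^2)/d_i, a_{i+1} = floor((a_0 + m_{i+1})/d_{i+1}):
  m_1 = 1*14 - 0 = 14, d_1 = (221 - 14^2)/1 = 25/1 = 25, a_1 = floor((14 + 14)/25) = 1.
  m_2 = 25*1 - 14 = 11, d_2 = (221 - 11^2)/25 = 100/25 = 4, a_2 = floor((14 + 11)/4) = 6.
  m_3 = 4*6 - 11 = 13, d_3 = (221 - 13^2)/4 = 52/4 = 13, a_3 = floor((14 + 13)/13) = 2.
  m_4 = 13*2 - 13 = 13, d_4 = (221 - 13^2)/13 = 52/13 = 4, a_4 = floor((14 + 13)/4) = 6.
  m_5 = 4*6 - 13 = 11, d_5 = (221 - 11^2)/4 = 100/4 = 25, a_5 = floor((14 + 11)/25) = 1.
  m_6 = 25*1 - 11 = 14, d_6 = (221 - 14^2)/25 = 25/25 = 1, a_6 = floor((14 + 14)/1) = 28.
  m_7 = 1*28 - 14 = 14, d_7 = (221 - 14^2)/1 = 25/1 = 25: (m_7, d_7) = (m_1, d_1) = (14, 25), so from here the quotients repeat a_1, ..., a_6; the period length is 6.
So sqrt(221) = [14; (1, 6, 2, 6, 1, 28)] with period length k = 6.
k is even, so the fundamental solution of x^2 - 221y^2 = 1 is (p_{k-1}, q_{k-1}) = (p_5, q_5); compute convergents through index 5.
Convergents (p_i = a_i*p_{i-1} + p_{i-2}, q_i = a_i*q_{i-1} + q_{i-2} with p_{-2}=0, p_{-1}=1, q_{-2}=1, q_{-1}=0):
  i=0: a_0=14, p_0 = 14*1 + 0 = 14, q_0 = 14*0 + 1 = 1.
  i=1: a_1=1, p_1 = 1*14 + 1 = 15, q_1 = 1*1 + 0 = 1.
  i=2: a_2=6, p_2 = 6*15 + 14 = 104, q_2 = 6*1 + 1 = 7.
  i=3: a_3=2, p_3 = 2*104 + 15 = 223, q_3 = 2*7 + 1 = 15.
  i=4: a_4=6, p_4 = 6*223 + 104 = 1442, q_4 = 6*15 + 7 = 97.
  i=5: a_5=1, p_5 = 1*1442 + 223 = 1665, q_5 = 1*97 + 15 = 112.
Check: 1665^2 - 221*112^2 = 2772225 - 2772224 = 1, so (x, y) = (1665, 112) solves the equation, and by the theorem it is the least positive solution.

(x, y) = (1665, 112)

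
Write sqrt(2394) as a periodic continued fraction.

Write x_i = (sqrt(2394) + m_i)/d_i with (m_0, d_0) = (0, 1). a_0 = floor(sqrt(2394)) = 48, since 48^2 = 2304 <= 2394 < 2401 = 49^2.
Iterate m_{i+1} = d_i*a_i - m_i, d_{i+1} = (2394 - m_{i+1}^2)/d_i, a_{i+1} = floor((a_0 + m_{i+1})/d_{i+1}):
  m_1 = 1*48 - 0 = 48, d_1 = (2394 - 48^2)/1 = 90/1 = 90, a_1 = floor((48 + 48)/90) = 1.
  m_2 = 90*1 - 48 = 42, d_2 = (2394 - 42^2)/90 = 630/90 = 7, a_2 = floor((48 + 42)/7) = 12.
  m_3 = 7*12 - 42 = 42, d_3 = (2394 - 42^2)/7 = 630/7 = 90, a_3 = floor((48 + 42)/90) = 1.
  m_4 = 90*1 - 42 = 48, d_4 = (2394 - 48^2)/90 = 90/90 = 1, a_4 = floor((48 + 48)/1) = 96.
  m_5 = 1*96 - 48 = 48, d_5 = (2394 - 48^2)/1 = 90/1 = 90: (m_5, d_5) = (m_1, d_1) = (48, 90), so from here the quotients repeat a_1, ..., a_4; the period length is 4.
Hence the expansion of sqrt(2394) is a_0 = 48 followed by the repeating block 1, 12, 1, 96 (period 4).

[48; (1, 12, 1, 96)]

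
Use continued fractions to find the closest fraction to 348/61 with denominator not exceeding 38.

Expand x = 348/61 as a continued fraction with the Euclidean algorithm:
  348 = 5*61 + 43, so a_0 = 5.
  61 = 1*43 + 18, so a_1 = 1.
  43 = 2*18 + 7, so a_2 = 2.
  18 = 2*7 + 4, so a_3 = 2.
  7 = 1*4 + 3, so a_4 = 1.
  4 = 1*3 + 1, so a_5 = 1.
  3 = 3*1 + 0, so a_6 = 3.
so x = [5; 1, 2, 2, 1, 1, 3].
Convergents (p_i = a_i*p_{i-1} + p_{i-2}, q_i = a_i*q_{i-1} + q_{i-2} with p_{-2}=0, p_{-1}=1, q_{-2}=1, q_{-1}=0), until the denominator exceeds 38:
  i=0: a_0=5, p_0 = 5*1 + 0 = 5, q_0 = 5*0 + 1 = 1.
  i=1: a_1=1, p_1 = 1*5 + 1 = 6, q_1 = 1*1 + 0 = 1.
  i=2: a_2=2, p_2 = 2*6 + 5 = 17, q_2 = 2*1 + 1 = 3.
  i=3: a_3=2, p_3 = 2*17 + 6 = 40, q_3 = 2*3 + 1 = 7.
  i=4: a_4=1, p_4 = 1*40 + 17 = 57, q_4 = 1*7 + 3 = 10.
  i=5: a_5=1, p_5 = 1*57 + 40 = 97, q_5 = 1*10 + 7 = 17.
  i=6: a_6=3, p_6 = 3*97 + 57 = 348, q_6 = 3*17 + 10 = 61.
q_6 = 61 > 38, so the last convergent with denominator <= 38 is p_5/q_5 = 97/17.
The closest fraction with denominator <= 38 is either p_5/q_5 or the intermediate fraction (k*p_5 + p_4)/(k*q_5 + q_4) with the largest k >= 1 whose denominator stays <= 38; these approach x as k grows, and every other convergent or intermediate fraction in range is farther away.
Largest k: floor((38 - q_4)/q_5) = floor((38 - 10)/17) = 1.
That gives (1*97 + 57)/(1*17 + 10) = 154/27.
Compare the errors: |x - 97/17| = |348*17 - 97*61|/(61*17) = 1/1037, and |x - 154/27| = |348*27 - 154*61|/(61*27) = 2/1647.
Cross-multiplying, 1*1647 = 1647 < 2074 = 2*1037, so 1/1037 is smaller: the convergent 97/17 is closer to x than 154/27.

97/17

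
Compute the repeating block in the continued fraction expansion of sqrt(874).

Write x_i = (sqrt(874) + m_i)/d_i with (m_0, d_0) = (0, 1). a_0 = floor(sqrt(874)) = 29, since 29^2 = 841 <= 874 < 900 = 30^2.
Iterate m_{i+1} = d_i*a_i - m_i, d_{i+1} = (874 - m_{i+1}^2)/d_i, a_{i+1} = floor((a_0 + m_{i+1})/d_{i+1}):
  m_1 = 1*29 - 0 = 29, d_1 = (874 - 29^2)/1 = 33/1 = 33, a_1 = floor((29 + 29)/33) = 1.
  m_2 = 33*1 - 29 = 4, d_2 = (874 - 4^2)/33 = 858/33 = 26, a_2 = floor((29 + 4)/26) = 1.
  m_3 = 26*1 - 4 = 22, d_3 = (874 - 22^2)/26 = 390/26 = 15, a_3 = floor((29 + 22)/15) = 3.
  m_4 = 15*3 - 22 = 23, d_4 = (874 - 23^2)/15 = 345/15 = 23, a_4 = floor((29 + 23)/23) = 2.
  m_5 = 23*2 - 23 = 23, d_5 = (874 - 23^2)/23 = 345/23 = 15, a_5 = floor((29 + 23)/15) = 3.
  m_6 = 15*3 - 23 = 22, d_6 = (874 - 22^2)/15 = 390/15 = 26, a_6 = floor((29 + 22)/26) = 1.
  m_7 = 26*1 - 22 = 4, d_7 = (874 - 4^2)/26 = 858/26 = 33, a_7 = floor((29 + 4)/33) = 1.
  m_8 = 33*1 - 4 = 29, d_8 = (874 - 29^2)/33 = 33/33 = 1, a_8 = floor((29 + 29)/1) = 58.
  m_9 = 1*58 - 29 = 29, d_9 = (874 - 29^2)/1 = 33/1 = 33: (m_9, d_9) = (m_1, d_1) = (29, 33), so from here the quotients repeat a_1, ..., a_8; the period length is 8.
Hence the expansion of sqrt(874) is a_0 = 29 followed by the repeating block 1, 1, 3, 2, 3, 1, 1, 58 (period 8).

[29; (1, 1, 3, 2, 3, 1, 1, 58)]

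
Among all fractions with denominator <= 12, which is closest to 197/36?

Expand x = 197/36 as a continued fraction with the Euclidean algorithm:
  197 = 5*36 + 17, so a_0 = 5.
  36 = 2*17 + 2, so a_1 = 2.
  17 = 8*2 + 1, so a_2 = 8.
  2 = 2*1 + 0, so a_3 = 2.
so x = [5; 2, 8, 2].
Convergents (p_i = a_i*p_{i-1} + p_{i-2}, q_i = a_i*q_{i-1} + q_{i-2} with p_{-2}=0, p_{-1}=1, q_{-2}=1, q_{-1}=0), until the denominator exceeds 12:
  i=0: a_0=5, p_0 = 5*1 + 0 = 5, q_0 = 5*0 + 1 = 1.
  i=1: a_1=2, p_1 = 2*5 + 1 = 11, q_1 = 2*1 + 0 = 2.
  i=2: a_2=8, p_2 = 8*11 + 5 = 93, q_2 = 8*2 + 1 = 17.
q_2 = 17 > 12, so the last convergent with denominator <= 12 is p_1/q_1 = 11/2.
The closest fraction with denominator <= 12 is either p_1/q_1 or the intermediate fraction (k*p_1 + p_0)/(k*q_1 + q_0) with the largest k >= 1 whose denominator stays <= 12; these approach x as k grows, and every other convergent or intermediate fraction in range is farther away.
Largest k: floor((12 - q_0)/q_1) = floor((12 - 1)/2) = 5.
That gives (5*11 + 5)/(5*2 + 1) = 60/11.
Compare the errors: |x - 11/2| = |197*2 - 11*36|/(36*2) = 2/72, and |x - 60/11| = |197*11 - 60*36|/(36*11) = 7/396.
Cross-multiplying, 7*72 = 504 < 792 = 2*396, so 7/396 is smaller: the intermediate fraction 60/11 is closer to x than 11/2.

60/11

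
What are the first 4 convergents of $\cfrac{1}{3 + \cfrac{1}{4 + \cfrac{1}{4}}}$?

Using the convergent recurrence p_i = a_i*p_{i-1} + p_{i-2}, q_i = a_i*q_{i-1} + q_{i-2} with p_{-2}=0, p_{-1}=1, q_{-2}=1, q_{-1}=0:
  i=0: a_0=0, p_0 = 0*1 + 0 = 0, q_0 = 0*0 + 1 = 1.
  i=1: a_1=3, p_1 = 3*0 + 1 = 1, q_1 = 3*1 + 0 = 3.
  i=2: a_2=4, p_2 = 4*1 + 0 = 4, q_2 = 4*3 + 1 = 13.
  i=3: a_3=4, p_3 = 4*4 + 1 = 17, q_3 = 4*13 + 3 = 55.

0/1, 1/3, 4/13, 17/55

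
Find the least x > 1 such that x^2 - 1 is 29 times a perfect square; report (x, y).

(x, y) = (9801, 1820)

First expand sqrt(29) as a continued fraction. With x_i = (sqrt(29) + m_i)/d_i and (m_0, d_0) = (0, 1): a_0 = floor(sqrt(29)) = 5, since 5^2 = 25 <= 29 < 36 = 6^2.
Iterate m_{i+1} = d_i*a_i - m_i, d_{i+1} = (29 - m_{i+1}^2)/d_i, a_{i+1} = floor((a_0 + m_{i+1})/d_{i+1}):
  m_1 = 1*5 - 0 = 5, d_1 = (29 - 5^2)/1 = 4/1 = 4, a_1 = floor((5 + 5)/4) = 2.
  m_2 = 4*2 - 5 = 3, d_2 = (29 - 3^2)/4 = 20/4 = 5, a_2 = floor((5 + 3)/5) = 1.
  m_3 = 5*1 - 3 = 2, d_3 = (29 - 2^2)/5 = 25/5 = 5, a_3 = floor((5 + 2)/5) = 1.
  m_4 = 5*1 - 2 = 3, d_4 = (29 - 3^2)/5 = 20/5 = 4, a_4 = floor((5 + 3)/4) = 2.
  m_5 = 4*2 - 3 = 5, d_5 = (29 - 5^2)/4 = 4/4 = 1, a_5 = floor((5 + 5)/1) = 10.
  m_6 = 1*10 - 5 = 5, d_6 = (29 - 5^2)/1 = 4/1 = 4: (m_6, d_6) = (m_1, d_1) = (5, 4), so from here the quotients repeat a_1, ..., a_5; the period length is 5.
So sqrt(29) = [5; (2, 1, 1, 2, 10)] with period length k = 5.
k is odd, so (p_{k-1}, q_{k-1}) only solves x^2 - 29y^2 = -1 and the fundamental solution of x^2 - 29y^2 = 1 is (p_{2k-1}, q_{2k-1}) = (p_9, q_9); compute convergents through index 9, running through the period twice.
Convergents (p_i = a_i*p_{i-1} + p_{i-2}, q_i = a_i*q_{i-1} + q_{i-2} with p_{-2}=0, p_{-1}=1, q_{-2}=1, q_{-1}=0):
  i=0: a_0=5, p_0 = 5*1 + 0 = 5, q_0 = 5*0 + 1 = 1.
  i=1: a_1=2, p_1 = 2*5 + 1 = 11, q_1 = 2*1 + 0 = 2.
  i=2: a_2=1, p_2 = 1*11 + 5 = 16, q_2 = 1*2 + 1 = 3.
  i=3: a_3=1, p_3 = 1*16 + 11 = 27, q_3 = 1*3 + 2 = 5.
  i=4: a_4=2, p_4 = 2*27 + 16 = 70, q_4 = 2*5 + 3 = 13.
  i=5: a_5=10, p_5 = 10*70 + 27 = 727, q_5 = 10*13 + 5 = 135.
  i=6: a_6=2, p_6 = 2*727 + 70 = 1524, q_6 = 2*135 + 13 = 283.
  i=7: a_7=1, p_7 = 1*1524 + 727 = 2251, q_7 = 1*283 + 135 = 418.
  i=8: a_8=1, p_8 = 1*2251 + 1524 = 3775, q_8 = 1*418 + 283 = 701.
  i=9: a_9=2, p_9 = 2*3775 + 2251 = 9801, q_9 = 2*701 + 418 = 1820.
Indeed p_4^2 - 29*q_4^2 = 4900 - 4901 = -1, not +1.
Check: 9801^2 - 29*1820^2 = 96059601 - 96059600 = 1, so (x, y) = (9801, 1820) solves the equation, and by the theorem it is the least positive solution.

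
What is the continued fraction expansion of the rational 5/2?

[2; 2]

Run the Euclidean algorithm on 5 and 2; the successive quotients are the partial quotients a_0, a_1, ... (each step inverts the fractional part left over by the previous one):
  5 = 2*2 + 1, so a_0 = 2.
  2 = 2*1 + 0, so a_1 = 2.
The remainder reaches 0 after 2 divisions, so the expansion has 2 partial quotients, read off in order.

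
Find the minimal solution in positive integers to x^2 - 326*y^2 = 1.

(x, y) = (325, 18)

First expand sqrt(326) as a continued fraction. With x_i = (sqrt(326) + m_i)/d_i and (m_0, d_0) = (0, 1): a_0 = floor(sqrt(326)) = 18, since 18^2 = 324 <= 326 < 361 = 19^2.
Iterate m_{i+1} = d_i*a_i - m_i, d_{i+1} = (326 - m_{i+1}^2)/d_i, a_{i+1} = floor((a_0 + m_{i+1})/d_{i+1}):
  m_1 = 1*18 - 0 = 18, d_1 = (326 - 18^2)/1 = 2/1 = 2, a_1 = floor((18 + 18)/2) = 18.
  m_2 = 2*18 - 18 = 18, d_2 = (326 - 18^2)/2 = 2/2 = 1, a_2 = floor((18 + 18)/1) = 36.
  m_3 = 1*36 - 18 = 18, d_3 = (326 - 18^2)/1 = 2/1 = 2: (m_3, d_3) = (m_1, d_1) = (18, 2), so from here the quotients repeat a_1, a_2; the period length is 2.
So sqrt(326) = [18; (18, 36)] with period length k = 2.
k is even, so the fundamental solution of x^2 - 326y^2 = 1 is (p_{k-1}, q_{k-1}) = (p_1, q_1); compute convergents through index 1.
Convergents (p_i = a_i*p_{i-1} + p_{i-2}, q_i = a_i*q_{i-1} + q_{i-2} with p_{-2}=0, p_{-1}=1, q_{-2}=1, q_{-1}=0):
  i=0: a_0=18, p_0 = 18*1 + 0 = 18, q_0 = 18*0 + 1 = 1.
  i=1: a_1=18, p_1 = 18*18 + 1 = 325, q_1 = 18*1 + 0 = 18.
Check: 325^2 - 326*18^2 = 105625 - 105624 = 1, so (x, y) = (325, 18) solves the equation, and by the theorem it is the least positive solution.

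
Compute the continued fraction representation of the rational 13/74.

[0; 5, 1, 2, 4]

Run the Euclidean algorithm on 13 and 74; the successive quotients are the partial quotients a_0, a_1, ... (each step inverts the fractional part left over by the previous one):
  13 = 0*74 + 13, so a_0 = 0.
  74 = 5*13 + 9, so a_1 = 5.
  13 = 1*9 + 4, so a_2 = 1.
  9 = 2*4 + 1, so a_3 = 2.
  4 = 4*1 + 0, so a_4 = 4.
The remainder reaches 0 after 5 divisions, so the expansion has 5 partial quotients, read off in order.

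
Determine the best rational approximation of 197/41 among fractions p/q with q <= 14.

24/5

Expand x = 197/41 as a continued fraction with the Euclidean algorithm:
  197 = 4*41 + 33, so a_0 = 4.
  41 = 1*33 + 8, so a_1 = 1.
  33 = 4*8 + 1, so a_2 = 4.
  8 = 8*1 + 0, so a_3 = 8.
so x = [4; 1, 4, 8].
Convergents (p_i = a_i*p_{i-1} + p_{i-2}, q_i = a_i*q_{i-1} + q_{i-2} with p_{-2}=0, p_{-1}=1, q_{-2}=1, q_{-1}=0), until the denominator exceeds 14:
  i=0: a_0=4, p_0 = 4*1 + 0 = 4, q_0 = 4*0 + 1 = 1.
  i=1: a_1=1, p_1 = 1*4 + 1 = 5, q_1 = 1*1 + 0 = 1.
  i=2: a_2=4, p_2 = 4*5 + 4 = 24, q_2 = 4*1 + 1 = 5.
  i=3: a_3=8, p_3 = 8*24 + 5 = 197, q_3 = 8*5 + 1 = 41.
q_3 = 41 > 14, so the last convergent with denominator <= 14 is p_2/q_2 = 24/5.
The closest fraction with denominator <= 14 is either p_2/q_2 or the intermediate fraction (k*p_2 + p_1)/(k*q_2 + q_1) with the largest k >= 1 whose denominator stays <= 14; these approach x as k grows, and every other convergent or intermediate fraction in range is farther away.
Largest k: floor((14 - q_1)/q_2) = floor((14 - 1)/5) = 2.
That gives (2*24 + 5)/(2*5 + 1) = 53/11.
Compare the errors: |x - 24/5| = |197*5 - 24*41|/(41*5) = 1/205, and |x - 53/11| = |197*11 - 53*41|/(41*11) = 6/451.
Cross-multiplying, 1*451 = 451 < 1230 = 6*205, so 1/205 is smaller: the convergent 24/5 is closer to x than 53/11.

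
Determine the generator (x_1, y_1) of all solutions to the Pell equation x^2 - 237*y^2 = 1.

First expand sqrt(237) as a continued fraction. With x_i = (sqrt(237) + m_i)/d_i and (m_0, d_0) = (0, 1): a_0 = floor(sqrt(237)) = 15, since 15^2 = 225 <= 237 < 256 = 16^2.
Iterate m_{i+1} = d_i*a_i - m_i, d_{i+1} = (237 - m_{i+1}^2)/d_i, a_{i+1} = floor((a_0 + m_{i+1})/d_{i+1}):
  m_1 = 1*15 - 0 = 15, d_1 = (237 - 15^2)/1 = 12/1 = 12, a_1 = floor((15 + 15)/12) = 2.
  m_2 = 12*2 - 15 = 9, d_2 = (237 - 9^2)/12 = 156/12 = 13, a_2 = floor((15 + 9)/13) = 1.
  m_3 = 13*1 - 9 = 4, d_3 = (237 - 4^2)/13 = 221/13 = 17, a_3 = floor((15 + 4)/17) = 1.
  m_4 = 17*1 - 4 = 13, d_4 = (237 - 13^2)/17 = 68/17 = 4, a_4 = floor((15 + 13)/4) = 7.
  m_5 = 4*7 - 13 = 15, d_5 = (237 - 15^2)/4 = 12/4 = 3, a_5 = floor((15 + 15)/3) = 10.
  m_6 = 3*10 - 15 = 15, d_6 = (237 - 15^2)/3 = 12/3 = 4, a_6 = floor((15 + 15)/4) = 7.
  m_7 = 4*7 - 15 = 13, d_7 = (237 - 13^2)/4 = 68/4 = 17, a_7 = floor((15 + 13)/17) = 1.
  m_8 = 17*1 - 13 = 4, d_8 = (237 - 4^2)/17 = 221/17 = 13, a_8 = floor((15 + 4)/13) = 1.
  m_9 = 13*1 - 4 = 9, d_9 = (237 - 9^2)/13 = 156/13 = 12, a_9 = floor((15 + 9)/12) = 2.
  m_10 = 12*2 - 9 = 15, d_10 = (237 - 15^2)/12 = 12/12 = 1, a_10 = floor((15 + 15)/1) = 30.
  m_11 = 1*30 - 15 = 15, d_11 = (237 - 15^2)/1 = 12/1 = 12: (m_11, d_11) = (m_1, d_1) = (15, 12), so from here the quotients repeat a_1, ..., a_10; the period length is 10.
So sqrt(237) = [15; (2, 1, 1, 7, 10, 7, 1, 1, 2, 30)] with period length k = 10.
k is even, so the fundamental solution of x^2 - 237y^2 = 1 is (p_{k-1}, q_{k-1}) = (p_9, q_9); compute convergents through index 9.
Convergents (p_i = a_i*p_{i-1} + p_{i-2}, q_i = a_i*q_{i-1} + q_{i-2} with p_{-2}=0, p_{-1}=1, q_{-2}=1, q_{-1}=0):
  i=0: a_0=15, p_0 = 15*1 + 0 = 15, q_0 = 15*0 + 1 = 1.
  i=1: a_1=2, p_1 = 2*15 + 1 = 31, q_1 = 2*1 + 0 = 2.
  i=2: a_2=1, p_2 = 1*31 + 15 = 46, q_2 = 1*2 + 1 = 3.
  i=3: a_3=1, p_3 = 1*46 + 31 = 77, q_3 = 1*3 + 2 = 5.
  i=4: a_4=7, p_4 = 7*77 + 46 = 585, q_4 = 7*5 + 3 = 38.
  i=5: a_5=10, p_5 = 10*585 + 77 = 5927, q_5 = 10*38 + 5 = 385.
  i=6: a_6=7, p_6 = 7*5927 + 585 = 42074, q_6 = 7*385 + 38 = 2733.
  i=7: a_7=1, p_7 = 1*42074 + 5927 = 48001, q_7 = 1*2733 + 385 = 3118.
  i=8: a_8=1, p_8 = 1*48001 + 42074 = 90075, q_8 = 1*3118 + 2733 = 5851.
  i=9: a_9=2, p_9 = 2*90075 + 48001 = 228151, q_9 = 2*5851 + 3118 = 14820.
Check: 228151^2 - 237*14820^2 = 52052878801 - 52052878800 = 1, so (x, y) = (228151, 14820) solves the equation, and by the theorem it is the least positive solution.

(x, y) = (228151, 14820)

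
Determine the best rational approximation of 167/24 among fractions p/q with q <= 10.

7/1

Expand x = 167/24 as a continued fraction with the Euclidean algorithm:
  167 = 6*24 + 23, so a_0 = 6.
  24 = 1*23 + 1, so a_1 = 1.
  23 = 23*1 + 0, so a_2 = 23.
so x = [6; 1, 23].
Convergents (p_i = a_i*p_{i-1} + p_{i-2}, q_i = a_i*q_{i-1} + q_{i-2} with p_{-2}=0, p_{-1}=1, q_{-2}=1, q_{-1}=0), until the denominator exceeds 10:
  i=0: a_0=6, p_0 = 6*1 + 0 = 6, q_0 = 6*0 + 1 = 1.
  i=1: a_1=1, p_1 = 1*6 + 1 = 7, q_1 = 1*1 + 0 = 1.
  i=2: a_2=23, p_2 = 23*7 + 6 = 167, q_2 = 23*1 + 1 = 24.
q_2 = 24 > 10, so the last convergent with denominator <= 10 is p_1/q_1 = 7/1.
The closest fraction with denominator <= 10 is either p_1/q_1 or the intermediate fraction (k*p_1 + p_0)/(k*q_1 + q_0) with the largest k >= 1 whose denominator stays <= 10; these approach x as k grows, and every other convergent or intermediate fraction in range is farther away.
Largest k: floor((10 - q_0)/q_1) = floor((10 - 1)/1) = 9.
That gives (9*7 + 6)/(9*1 + 1) = 69/10.
Compare the errors: |x - 7/1| = |167*1 - 7*24|/(24*1) = 1/24, and |x - 69/10| = |167*10 - 69*24|/(24*10) = 14/240.
Cross-multiplying, 1*240 = 240 < 336 = 14*24, so 1/24 is smaller: the convergent 7/1 is closer to x than 69/10.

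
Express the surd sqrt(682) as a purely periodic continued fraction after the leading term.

[26; (8, 1, 2, 5, 2, 5, 2, 1, 8, 52)]

Write x_i = (sqrt(682) + m_i)/d_i with (m_0, d_0) = (0, 1). a_0 = floor(sqrt(682)) = 26, since 26^2 = 676 <= 682 < 729 = 27^2.
Iterate m_{i+1} = d_i*a_i - m_i, d_{i+1} = (682 - m_{i+1}^2)/d_i, a_{i+1} = floor((a_0 + m_{i+1})/d_{i+1}):
  m_1 = 1*26 - 0 = 26, d_1 = (682 - 26^2)/1 = 6/1 = 6, a_1 = floor((26 + 26)/6) = 8.
  m_2 = 6*8 - 26 = 22, d_2 = (682 - 22^2)/6 = 198/6 = 33, a_2 = floor((26 + 22)/33) = 1.
  m_3 = 33*1 - 22 = 11, d_3 = (682 - 11^2)/33 = 561/33 = 17, a_3 = floor((26 + 11)/17) = 2.
  m_4 = 17*2 - 11 = 23, d_4 = (682 - 23^2)/17 = 153/17 = 9, a_4 = floor((26 + 23)/9) = 5.
  m_5 = 9*5 - 23 = 22, d_5 = (682 - 22^2)/9 = 198/9 = 22, a_5 = floor((26 + 22)/22) = 2.
  m_6 = 22*2 - 22 = 22, d_6 = (682 - 22^2)/22 = 198/22 = 9, a_6 = floor((26 + 22)/9) = 5.
  m_7 = 9*5 - 22 = 23, d_7 = (682 - 23^2)/9 = 153/9 = 17, a_7 = floor((26 + 23)/17) = 2.
  m_8 = 17*2 - 23 = 11, d_8 = (682 - 11^2)/17 = 561/17 = 33, a_8 = floor((26 + 11)/33) = 1.
  m_9 = 33*1 - 11 = 22, d_9 = (682 - 22^2)/33 = 198/33 = 6, a_9 = floor((26 + 22)/6) = 8.
  m_10 = 6*8 - 22 = 26, d_10 = (682 - 26^2)/6 = 6/6 = 1, a_10 = floor((26 + 26)/1) = 52.
  m_11 = 1*52 - 26 = 26, d_11 = (682 - 26^2)/1 = 6/1 = 6: (m_11, d_11) = (m_1, d_1) = (26, 6), so from here the quotients repeat a_1, ..., a_10; the period length is 10.
Hence the expansion of sqrt(682) is a_0 = 26 followed by the repeating block 8, 1, 2, 5, 2, 5, 2, 1, 8, 52 (period 10).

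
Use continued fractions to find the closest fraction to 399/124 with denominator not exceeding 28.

Expand x = 399/124 as a continued fraction with the Euclidean algorithm:
  399 = 3*124 + 27, so a_0 = 3.
  124 = 4*27 + 16, so a_1 = 4.
  27 = 1*16 + 11, so a_2 = 1.
  16 = 1*11 + 5, so a_3 = 1.
  11 = 2*5 + 1, so a_4 = 2.
  5 = 5*1 + 0, so a_5 = 5.
so x = [3; 4, 1, 1, 2, 5].
Convergents (p_i = a_i*p_{i-1} + p_{i-2}, q_i = a_i*q_{i-1} + q_{i-2} with p_{-2}=0, p_{-1}=1, q_{-2}=1, q_{-1}=0), until the denominator exceeds 28:
  i=0: a_0=3, p_0 = 3*1 + 0 = 3, q_0 = 3*0 + 1 = 1.
  i=1: a_1=4, p_1 = 4*3 + 1 = 13, q_1 = 4*1 + 0 = 4.
  i=2: a_2=1, p_2 = 1*13 + 3 = 16, q_2 = 1*4 + 1 = 5.
  i=3: a_3=1, p_3 = 1*16 + 13 = 29, q_3 = 1*5 + 4 = 9.
  i=4: a_4=2, p_4 = 2*29 + 16 = 74, q_4 = 2*9 + 5 = 23.
  i=5: a_5=5, p_5 = 5*74 + 29 = 399, q_5 = 5*23 + 9 = 124.
q_5 = 124 > 28, so the last convergent with denominator <= 28 is p_4/q_4 = 74/23.
The closest fraction with denominator <= 28 is either p_4/q_4 or the intermediate fraction (k*p_4 + p_3)/(k*q_4 + q_3) with the largest k >= 1 whose denominator stays <= 28; these approach x as k grows, and every other convergent or intermediate fraction in range is farther away.
Largest k: floor((28 - q_3)/q_4) = floor((28 - 9)/23) = 0.
Since k = 0, no intermediate fraction beyond p_4/q_4 has denominator <= 28, so the convergent 74/23 is the closest (its error is |399*23 - 74*124|/(124*23) = 1/2852).

74/23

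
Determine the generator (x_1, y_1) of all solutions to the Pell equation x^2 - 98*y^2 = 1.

(x, y) = (99, 10)

First expand sqrt(98) as a continued fraction. With x_i = (sqrt(98) + m_i)/d_i and (m_0, d_0) = (0, 1): a_0 = floor(sqrt(98)) = 9, since 9^2 = 81 <= 98 < 100 = 10^2.
Iterate m_{i+1} = d_i*a_i - m_i, d_{i+1} = (98 - m_{i+1}^2)/d_i, a_{i+1} = floor((a_0 + m_{i+1})/d_{i+1}):
  m_1 = 1*9 - 0 = 9, d_1 = (98 - 9^2)/1 = 17/1 = 17, a_1 = floor((9 + 9)/17) = 1.
  m_2 = 17*1 - 9 = 8, d_2 = (98 - 8^2)/17 = 34/17 = 2, a_2 = floor((9 + 8)/2) = 8.
  m_3 = 2*8 - 8 = 8, d_3 = (98 - 8^2)/2 = 34/2 = 17, a_3 = floor((9 + 8)/17) = 1.
  m_4 = 17*1 - 8 = 9, d_4 = (98 - 9^2)/17 = 17/17 = 1, a_4 = floor((9 + 9)/1) = 18.
  m_5 = 1*18 - 9 = 9, d_5 = (98 - 9^2)/1 = 17/1 = 17: (m_5, d_5) = (m_1, d_1) = (9, 17), so from here the quotients repeat a_1, ..., a_4; the period length is 4.
So sqrt(98) = [9; (1, 8, 1, 18)] with period length k = 4.
k is even, so the fundamental solution of x^2 - 98y^2 = 1 is (p_{k-1}, q_{k-1}) = (p_3, q_3); compute convergents through index 3.
Convergents (p_i = a_i*p_{i-1} + p_{i-2}, q_i = a_i*q_{i-1} + q_{i-2} with p_{-2}=0, p_{-1}=1, q_{-2}=1, q_{-1}=0):
  i=0: a_0=9, p_0 = 9*1 + 0 = 9, q_0 = 9*0 + 1 = 1.
  i=1: a_1=1, p_1 = 1*9 + 1 = 10, q_1 = 1*1 + 0 = 1.
  i=2: a_2=8, p_2 = 8*10 + 9 = 89, q_2 = 8*1 + 1 = 9.
  i=3: a_3=1, p_3 = 1*89 + 10 = 99, q_3 = 1*9 + 1 = 10.
Check: 99^2 - 98*10^2 = 9801 - 9800 = 1, so (x, y) = (99, 10) solves the equation, and by the theorem it is the least positive solution.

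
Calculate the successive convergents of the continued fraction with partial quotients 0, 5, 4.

Using the convergent recurrence p_i = a_i*p_{i-1} + p_{i-2}, q_i = a_i*q_{i-1} + q_{i-2} with p_{-2}=0, p_{-1}=1, q_{-2}=1, q_{-1}=0:
  i=0: a_0=0, p_0 = 0*1 + 0 = 0, q_0 = 0*0 + 1 = 1.
  i=1: a_1=5, p_1 = 5*0 + 1 = 1, q_1 = 5*1 + 0 = 5.
  i=2: a_2=4, p_2 = 4*1 + 0 = 4, q_2 = 4*5 + 1 = 21.

0/1, 1/5, 4/21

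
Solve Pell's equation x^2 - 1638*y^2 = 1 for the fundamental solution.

(x, y) = (1457, 36)

First expand sqrt(1638) as a continued fraction. With x_i = (sqrt(1638) + m_i)/d_i and (m_0, d_0) = (0, 1): a_0 = floor(sqrt(1638)) = 40, since 40^2 = 1600 <= 1638 < 1681 = 41^2.
Iterate m_{i+1} = d_i*a_i - m_i, d_{i+1} = (1638 - m_{i+1}^2)/d_i, a_{i+1} = floor((a_0 + m_{i+1})/d_{i+1}):
  m_1 = 1*40 - 0 = 40, d_1 = (1638 - 40^2)/1 = 38/1 = 38, a_1 = floor((40 + 40)/38) = 2.
  m_2 = 38*2 - 40 = 36, d_2 = (1638 - 36^2)/38 = 342/38 = 9, a_2 = floor((40 + 36)/9) = 8.
  m_3 = 9*8 - 36 = 36, d_3 = (1638 - 36^2)/9 = 342/9 = 38, a_3 = floor((40 + 36)/38) = 2.
  m_4 = 38*2 - 36 = 40, d_4 = (1638 - 40^2)/38 = 38/38 = 1, a_4 = floor((40 + 40)/1) = 80.
  m_5 = 1*80 - 40 = 40, d_5 = (1638 - 40^2)/1 = 38/1 = 38: (m_5, d_5) = (m_1, d_1) = (40, 38), so from here the quotients repeat a_1, ..., a_4; the period length is 4.
So sqrt(1638) = [40; (2, 8, 2, 80)] with period length k = 4.
k is even, so the fundamental solution of x^2 - 1638y^2 = 1 is (p_{k-1}, q_{k-1}) = (p_3, q_3); compute convergents through index 3.
Convergents (p_i = a_i*p_{i-1} + p_{i-2}, q_i = a_i*q_{i-1} + q_{i-2} with p_{-2}=0, p_{-1}=1, q_{-2}=1, q_{-1}=0):
  i=0: a_0=40, p_0 = 40*1 + 0 = 40, q_0 = 40*0 + 1 = 1.
  i=1: a_1=2, p_1 = 2*40 + 1 = 81, q_1 = 2*1 + 0 = 2.
  i=2: a_2=8, p_2 = 8*81 + 40 = 688, q_2 = 8*2 + 1 = 17.
  i=3: a_3=2, p_3 = 2*688 + 81 = 1457, q_3 = 2*17 + 2 = 36.
Check: 1457^2 - 1638*36^2 = 2122849 - 2122848 = 1, so (x, y) = (1457, 36) solves the equation, and by the theorem it is the least positive solution.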